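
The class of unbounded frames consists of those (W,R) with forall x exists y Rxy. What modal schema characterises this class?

□r → ◇r

A defining formula is □r → ◇r (the D axiom).
Suppose □r→◇r is valid. At any x set V(r)=W. Then □r at x, so ◇r at x, so x has a successor.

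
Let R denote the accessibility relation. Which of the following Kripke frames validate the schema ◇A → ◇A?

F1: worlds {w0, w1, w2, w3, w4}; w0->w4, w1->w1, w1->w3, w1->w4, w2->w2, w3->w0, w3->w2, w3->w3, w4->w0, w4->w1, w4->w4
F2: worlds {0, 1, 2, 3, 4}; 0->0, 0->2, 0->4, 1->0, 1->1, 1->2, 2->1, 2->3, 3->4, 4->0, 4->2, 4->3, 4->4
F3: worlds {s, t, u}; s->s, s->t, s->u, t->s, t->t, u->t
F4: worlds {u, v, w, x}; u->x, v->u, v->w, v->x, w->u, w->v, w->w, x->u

F1, F2, F3, F4

This is the axiom for a generalized confluence (Geach) condition; its first-order frame correspondent is ∀x ∀y (xRy → ∃w (y = w ∧ xRw)).
F1: condition met.
F2: condition met.
F3: condition met.
F4: condition met.
Valid on: F1, F2, F3, F4.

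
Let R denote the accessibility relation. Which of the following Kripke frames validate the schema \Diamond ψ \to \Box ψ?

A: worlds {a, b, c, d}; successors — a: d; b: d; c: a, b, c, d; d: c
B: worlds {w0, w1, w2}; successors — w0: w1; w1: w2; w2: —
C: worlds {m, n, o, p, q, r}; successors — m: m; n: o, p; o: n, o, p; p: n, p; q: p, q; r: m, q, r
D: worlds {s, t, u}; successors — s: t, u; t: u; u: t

B

Frame correspondent (Sahlqvist): \forall x \forall y \forall z (Rxy \wedge Rxz \to y = z) — i.e. partial functionality.
A: fails — c sees both a and b.
B: satisfies the condition.
C: fails — n sees both o and p.
D: fails — s sees both t and u.
Valid on: B.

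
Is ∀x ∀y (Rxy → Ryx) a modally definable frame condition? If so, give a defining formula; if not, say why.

This is a Sahlqvist condition; the B axiom q → □◇q defines it.

Yes, by q → □◇q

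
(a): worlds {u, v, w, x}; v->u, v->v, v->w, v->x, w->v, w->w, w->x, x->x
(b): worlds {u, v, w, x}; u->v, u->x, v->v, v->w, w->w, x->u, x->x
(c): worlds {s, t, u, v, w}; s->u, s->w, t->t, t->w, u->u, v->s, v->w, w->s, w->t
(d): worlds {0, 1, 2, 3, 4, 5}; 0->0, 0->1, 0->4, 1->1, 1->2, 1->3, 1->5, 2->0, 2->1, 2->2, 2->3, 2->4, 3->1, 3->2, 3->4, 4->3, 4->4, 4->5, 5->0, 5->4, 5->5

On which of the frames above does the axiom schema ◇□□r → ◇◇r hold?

(b), (c), (d)

Frame correspondent (Sahlqvist): ∀x ∀y (xRy → ∃w (yR²w ∧ xR²w)) — i.e. a generalized confluence (Geach) condition.
(a): fails — vRu but no t with uR²t and vR²t.
(b): holds.
(c): holds.
(d): holds.
Valid on: (b), (c), (d).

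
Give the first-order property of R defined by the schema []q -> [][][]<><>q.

forall x forall z (x R^3 z -> exists w (xRw & z R^2 w))

This is a Sahlqvist (Geach-type) schema ◇^0□^1q → □^3◇^2q.
Minimal-valuation argument: fix x; take any y with xR^0y and any z with xR^3z. Set V(q) to the set of worlds R-reachable from y in exactly 1 step. Then □^1q holds at y, so the antecedent holds at x; validity forces ◇^2q at z, giving a w with zR^2w and yR^1w.
First-order correspondent: forall x forall z (x R^3 z -> exists w (xRw & z R^2 w)).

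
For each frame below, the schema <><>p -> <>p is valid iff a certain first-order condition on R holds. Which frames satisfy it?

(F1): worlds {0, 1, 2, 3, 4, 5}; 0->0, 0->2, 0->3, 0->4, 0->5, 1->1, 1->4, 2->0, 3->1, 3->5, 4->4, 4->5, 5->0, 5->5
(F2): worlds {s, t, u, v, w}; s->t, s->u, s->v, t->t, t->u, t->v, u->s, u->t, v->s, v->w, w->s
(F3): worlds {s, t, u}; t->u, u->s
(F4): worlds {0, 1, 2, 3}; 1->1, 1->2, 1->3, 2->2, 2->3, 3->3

The schema corresponds to a generalized confluence (Geach) condition: forall x forall y (x R^2 y -> exists w (y = w & xRw)).
(F1): fails — 0R²1 but no w with 1=w and 0Rw.
(F2): fails — sR²s but no w* with s=w* and sRw*.
(F3): fails — tR²s but no w with s=w and tRw.
(F4): holds.
Valid on: (F4).

(F4)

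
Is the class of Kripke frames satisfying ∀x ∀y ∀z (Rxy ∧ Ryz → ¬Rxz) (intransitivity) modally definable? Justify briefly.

No

Modal frame validity is preserved under surjective bounded morphisms.
The 3-cycle (worlds 0,1,2 with 0→1→2→0) is intransitive. Mapping every world to a single reflexive point • is a surjective bounded morphism; the reflexive point is not intransitive (R••∧R•• but R••).
So no modal formula (or set of formulas) defines exactly the intransitive frames.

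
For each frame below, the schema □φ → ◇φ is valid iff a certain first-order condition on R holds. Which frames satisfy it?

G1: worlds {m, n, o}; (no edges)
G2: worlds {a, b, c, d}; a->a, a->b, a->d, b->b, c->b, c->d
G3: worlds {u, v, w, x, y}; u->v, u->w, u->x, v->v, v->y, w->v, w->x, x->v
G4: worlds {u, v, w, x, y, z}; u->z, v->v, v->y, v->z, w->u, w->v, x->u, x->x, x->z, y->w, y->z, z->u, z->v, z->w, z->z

The schema corresponds to seriality: ∀x ∃y Rxy.
G1: fails — world m has no successor.
G2: fails — world d has no successor.
G3: fails — world y has no successor.
G4: ✓.
Valid on: G4.

G4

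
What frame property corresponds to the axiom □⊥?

Emptiness of R

□⊥ is valid iff no world has any successor (otherwise □⊥ fails at any world with one).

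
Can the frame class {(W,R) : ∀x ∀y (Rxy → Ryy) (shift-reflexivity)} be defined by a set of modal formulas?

Yes — defined by □(□p → p)

Yes: it is shift-reflexivity, defined by the T□ schema □(□p → p).
Suppose □(□p→p) is valid. Take Rxy and set V(p)={w : Ryw}. Then at y, □p holds; since □(□p→p) at x, □p→p at y, so p at y, i.e. Ryy.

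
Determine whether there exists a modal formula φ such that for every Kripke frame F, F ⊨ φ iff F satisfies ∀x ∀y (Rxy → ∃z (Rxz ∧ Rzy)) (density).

This is a Sahlqvist condition; the C4 axiom □□r → □r defines it.
Suppose □□r→□r is valid. Take Rxy and set V(r)={w : xR²w}. Then □□r at x, so □r at x, so r at y, i.e. ∃z(Rxz∧Rzy).

Definable; □□r → □r defines it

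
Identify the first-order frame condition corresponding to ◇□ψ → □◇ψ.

convergence

Suppose ◇□ψ→□◇ψ is valid. Take Rxy, Rxz and set V(ψ)={w : Ryw}. Then □ψ at y so ◇□ψ at x, so □◇ψ at x, so ◇ψ at z, giving w with Rzw and Ryw.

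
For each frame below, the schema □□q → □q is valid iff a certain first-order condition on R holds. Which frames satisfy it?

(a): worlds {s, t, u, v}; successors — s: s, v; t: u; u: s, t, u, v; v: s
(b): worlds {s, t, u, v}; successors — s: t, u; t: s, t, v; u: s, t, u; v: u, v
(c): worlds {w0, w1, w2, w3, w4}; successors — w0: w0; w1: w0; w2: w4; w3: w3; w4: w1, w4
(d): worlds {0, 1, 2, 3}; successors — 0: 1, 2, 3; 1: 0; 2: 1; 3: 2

Frame correspondent (Sahlqvist): ∀x ∀y (Rxy → ∃z (Rxz ∧ Rzy)) — i.e. density.
(a): ✓.
(b): ✓.
(c): ✓.
(d): fails — R10 but no z with R1z and Rz0.
Valid on: (a), (b), (c).

(a), (b), (c)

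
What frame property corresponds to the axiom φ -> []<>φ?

Symmetry

Suppose φ→□◇φ is valid. Take Rxy and set V(φ)={x}. Then φ at x, so □◇φ at x, so ◇φ at y, so some z with Ryz has φ; z=x, i.e. Ryx.
Conversely, any frame satisfying forall x forall y (Rxy -> Ryx) validates the schema.
So the correspondent is symmetry.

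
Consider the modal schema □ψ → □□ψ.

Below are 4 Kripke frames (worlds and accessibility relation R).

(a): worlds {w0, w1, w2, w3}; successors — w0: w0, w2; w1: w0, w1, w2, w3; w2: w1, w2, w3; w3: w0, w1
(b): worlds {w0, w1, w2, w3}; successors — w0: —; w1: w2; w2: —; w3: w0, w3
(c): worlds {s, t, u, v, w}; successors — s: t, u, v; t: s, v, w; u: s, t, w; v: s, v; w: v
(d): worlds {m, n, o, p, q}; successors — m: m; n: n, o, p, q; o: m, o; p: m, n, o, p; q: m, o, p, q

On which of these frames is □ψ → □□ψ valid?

This is the axiom for transitivity; its first-order frame correspondent is ∀x ∀y ∀z (Rxy ∧ Ryz → Rxz).
(a): fails — Rw3w1 and Rw1w2 but not Rw3w2.
(b): ✓.
(c): fails — Ruw and Rwv but not Ruv.
(d): fails — Rpn and Rnq but not Rpq.
Valid on: (b).

(b)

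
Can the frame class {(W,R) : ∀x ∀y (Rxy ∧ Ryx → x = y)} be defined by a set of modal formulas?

Any modally definable frame class is closed under surjective bounded morphisms.
The 4-cycle (worlds 0,1,2,3 with 0→1→2→3→0) is antisymmetric. Sending even-indexed worlds to a and odd-indexed worlds to b is a surjective bounded morphism onto the two-world frame with a↔b, which is not antisymmetric.
So no modal formula (or set of formulas) defines exactly the antisymmetric frames.

Not definable by any modal formula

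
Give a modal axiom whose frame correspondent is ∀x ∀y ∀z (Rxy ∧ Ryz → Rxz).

This is transitivity; the standard corresponding axiom is 4: □q → □□q.
Suppose □q→□□q is valid. Take Rxy, Ryz and set V(q)={w : Rxw}. Then □q at x, so □□q at x, so □q at y, so q at z, i.e. Rxz.

□q → □□q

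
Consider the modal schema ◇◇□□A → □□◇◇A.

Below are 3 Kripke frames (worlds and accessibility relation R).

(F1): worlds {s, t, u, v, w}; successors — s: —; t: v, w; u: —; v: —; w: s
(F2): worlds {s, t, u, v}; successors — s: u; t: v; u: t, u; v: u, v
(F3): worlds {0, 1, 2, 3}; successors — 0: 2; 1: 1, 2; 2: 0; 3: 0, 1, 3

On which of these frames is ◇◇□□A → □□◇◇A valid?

(F2)

Frame correspondent (Sahlqvist): ∀x ∀y ∀z ((xR²y ∧ xR²z) → ∃w (yR²w ∧ zR²w)) — i.e. a generalized confluence (Geach) condition.
(F1): fails — tR²s, tR²s but no w* with sR²w* and sR²w*.
(F2): condition met.
(F3): fails — 1R²0, 1R²2 but no w with 0R²w and 2R²w.
Valid on: (F2).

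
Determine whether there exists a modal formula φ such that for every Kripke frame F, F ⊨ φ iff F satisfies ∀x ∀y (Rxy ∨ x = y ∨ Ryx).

Any modally definable frame class is closed under disjoint unions.
Take 3 disjoint single-world reflexive frames: each is trivially connected, but their disjoint union has 3 worlds with no edge between distinct components, so it is not connected.
So no modal formula (or set of formulas) defines exactly the connected frames.

Not definable by any modal formula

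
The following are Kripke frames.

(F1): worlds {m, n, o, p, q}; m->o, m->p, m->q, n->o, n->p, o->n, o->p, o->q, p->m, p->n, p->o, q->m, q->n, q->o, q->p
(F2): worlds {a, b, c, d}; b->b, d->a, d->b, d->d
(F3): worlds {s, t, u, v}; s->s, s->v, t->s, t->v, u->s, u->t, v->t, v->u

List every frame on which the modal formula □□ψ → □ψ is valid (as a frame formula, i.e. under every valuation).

Frame correspondent (Sahlqvist): ∀x ∀y (Rxy → ∃z (Rxz ∧ Rzy)) — i.e. density.
(F1): fails — Rpm but no z with Rpz and Rzm.
(F2): condition met.
(F3): fails — Rut but no z with Ruz and Rzt.

(F2)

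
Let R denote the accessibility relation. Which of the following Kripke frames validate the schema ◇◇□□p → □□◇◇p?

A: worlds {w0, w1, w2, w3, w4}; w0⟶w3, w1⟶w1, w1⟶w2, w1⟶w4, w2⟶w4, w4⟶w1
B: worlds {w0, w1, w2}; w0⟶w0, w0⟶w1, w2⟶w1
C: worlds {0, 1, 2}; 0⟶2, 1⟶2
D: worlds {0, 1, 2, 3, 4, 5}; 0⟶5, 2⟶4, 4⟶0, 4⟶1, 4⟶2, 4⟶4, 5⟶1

The schema corresponds to a generalized confluence (Geach) condition: ∀x ∀y ∀z ((xR²y ∧ xR²z) → ∃w (yR²w ∧ zR²w)).
A: ✓.
B: fails — w0R²w0, w0R²w1 but no w with w0R²w and w1R²w.
C: ✓.
D: fails — 0R²1, 0R²1 but no w with 1R²w and 1R²w.

A, C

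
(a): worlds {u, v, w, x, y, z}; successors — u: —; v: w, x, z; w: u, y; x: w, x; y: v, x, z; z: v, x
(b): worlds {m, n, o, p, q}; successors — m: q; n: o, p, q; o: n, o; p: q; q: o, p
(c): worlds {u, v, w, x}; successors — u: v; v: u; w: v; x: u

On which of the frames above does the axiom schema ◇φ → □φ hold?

Frame correspondent (Sahlqvist): ∀x ∀y ∀z (Rxy ∧ Rxz → y = z) — i.e. partial functionality.
(a): fails — v sees both w and x.
(b): fails — n sees both o and p.
(c): satisfies the condition.

(c)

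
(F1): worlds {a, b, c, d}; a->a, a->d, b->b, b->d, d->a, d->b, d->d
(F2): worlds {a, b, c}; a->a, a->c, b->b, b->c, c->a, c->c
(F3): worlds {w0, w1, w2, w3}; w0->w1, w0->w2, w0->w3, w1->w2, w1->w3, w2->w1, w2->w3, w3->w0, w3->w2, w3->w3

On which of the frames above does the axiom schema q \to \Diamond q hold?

(F2)

The schema corresponds to reflexivity: \forall x Rxx.
(F1): fails — world c does not see itself.
(F2): holds.
(F3): fails — world w0 does not see itself.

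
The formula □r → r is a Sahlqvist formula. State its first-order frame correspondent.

Suppose □r→r is valid. At any x set V(r)={w : Rxw}. Then □r holds at x, so r holds at x, i.e. Rxx.
The converse is a direct semantic check.
Frame condition: ∀x Rxx.

reflexivity: ∀x Rxx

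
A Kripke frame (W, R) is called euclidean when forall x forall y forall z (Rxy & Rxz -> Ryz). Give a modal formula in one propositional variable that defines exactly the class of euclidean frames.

This is the Euclidean property; the standard corresponding axiom is 5: ◇r → □◇r.

◇r → □◇r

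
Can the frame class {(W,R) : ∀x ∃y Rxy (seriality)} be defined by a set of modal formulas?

Yes: it is seriality, defined by the D schema □r → ◇r.
Suppose □r→◇r is valid. At any x set V(r)=W. Then □r at x, so ◇r at x, so x has a successor.

Yes, by □r → ◇r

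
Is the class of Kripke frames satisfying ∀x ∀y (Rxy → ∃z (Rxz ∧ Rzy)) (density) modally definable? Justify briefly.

Yes — defined by □□r → □r

Yes: it is density, defined by the C4 schema □□r → □r.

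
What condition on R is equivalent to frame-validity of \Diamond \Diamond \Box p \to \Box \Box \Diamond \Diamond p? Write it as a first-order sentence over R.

\forall x \forall y \forall z ((x R^2 y \wedge x R^2 z) \to \exists w (yRw \wedge z R^2 w))

This is a Sahlqvist (Geach-type) schema ◇^2□^1p → □^2◇^2p.
Minimal-valuation argument: fix x; take any y with xR^2y and any z with xR^2z. Set V(p) to the set of worlds R-reachable from y in exactly 1 step. Then □^1p holds at y, so the antecedent holds at x; validity forces ◇^2p at z, giving a w with zR^2w and yR^1w.
First-order correspondent: \forall x \forall y \forall z ((x R^2 y \wedge x R^2 z) \to \exists w (yRw \wedge z R^2 w)).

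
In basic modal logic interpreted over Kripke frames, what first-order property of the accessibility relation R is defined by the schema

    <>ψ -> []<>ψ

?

Suppose ◇ψ→□◇ψ is valid. Take Rxy, Rxz and set V(ψ)={y}. Then ◇ψ at x, so □◇ψ at x, so ◇ψ at z, so some w with Rzw has ψ; w=y, i.e. Rzy. By symmetry of the argument, Ryz.
The converse is a direct semantic check.
So the correspondent is the Euclidean property.

the Euclidean property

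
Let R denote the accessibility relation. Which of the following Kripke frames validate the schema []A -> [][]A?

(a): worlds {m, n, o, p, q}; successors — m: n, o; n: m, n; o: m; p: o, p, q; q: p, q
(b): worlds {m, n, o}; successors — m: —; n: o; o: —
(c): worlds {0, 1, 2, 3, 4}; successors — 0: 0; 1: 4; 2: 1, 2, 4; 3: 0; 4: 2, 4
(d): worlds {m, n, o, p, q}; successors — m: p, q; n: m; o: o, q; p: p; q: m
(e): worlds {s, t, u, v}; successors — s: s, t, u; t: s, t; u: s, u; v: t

(b)

This is the axiom for transitivity; its first-order frame correspondent is forall x forall y forall z (Rxy & Ryz -> Rxz).
(a): fails — Rom and Rmo but not Roo.
(b): ✓.
(c): fails — R14 and R42 but not R12.
(d): fails — Roq and Rqm but not Rom.
(e): fails — Rus and Rst but not Rut.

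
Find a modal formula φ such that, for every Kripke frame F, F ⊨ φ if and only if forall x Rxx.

□q → q

A defining formula is □q → q (the T axiom).
Suppose □q→q is valid. At any x set V(q)={w : Rxw}. Then □q holds at x, so q holds at x, i.e. Rxx.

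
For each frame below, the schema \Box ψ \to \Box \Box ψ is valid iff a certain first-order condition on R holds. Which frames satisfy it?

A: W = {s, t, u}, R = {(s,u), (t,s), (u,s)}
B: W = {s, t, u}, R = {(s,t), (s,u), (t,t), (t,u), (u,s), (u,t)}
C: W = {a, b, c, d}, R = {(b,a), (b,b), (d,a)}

This is the axiom for transitivity; its first-order frame correspondent is \forall x \forall y \forall z (Rxy \wedge Ryz \to Rxz).
A: fails — Rsu and Rus but not Rss.
B: fails — Rut and Rtu but not Ruu.
C: condition met.

C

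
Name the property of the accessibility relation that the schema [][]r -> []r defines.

Density

This is the C4 axiom.
Its frame correspondent is density — forall x forall y (Rxy -> exists z (Rxz & Rzy)).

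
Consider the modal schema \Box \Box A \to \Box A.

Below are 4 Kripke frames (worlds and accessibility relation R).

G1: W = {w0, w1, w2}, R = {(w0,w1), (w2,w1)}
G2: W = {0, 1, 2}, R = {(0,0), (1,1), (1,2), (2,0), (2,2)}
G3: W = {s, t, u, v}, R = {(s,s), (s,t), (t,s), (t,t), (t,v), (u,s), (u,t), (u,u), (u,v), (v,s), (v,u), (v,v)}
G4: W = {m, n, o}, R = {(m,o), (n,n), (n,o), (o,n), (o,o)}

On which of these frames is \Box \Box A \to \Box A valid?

G2, G3, G4

The schema corresponds to density: \forall x \forall y (Rxy \to \exists z (Rxz \wedge Rzy)).
G1: fails — Rw0w1 but no z with Rw0z and Rzw1.
G2: condition met.
G3: condition met.
G4: condition met.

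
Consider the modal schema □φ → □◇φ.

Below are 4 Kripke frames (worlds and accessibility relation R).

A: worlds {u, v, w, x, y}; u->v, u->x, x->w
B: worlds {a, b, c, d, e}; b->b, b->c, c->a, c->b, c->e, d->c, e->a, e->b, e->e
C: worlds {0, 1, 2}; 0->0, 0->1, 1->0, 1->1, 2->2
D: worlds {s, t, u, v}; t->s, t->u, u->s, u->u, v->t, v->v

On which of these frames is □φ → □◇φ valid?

C

The schema corresponds to a generalized confluence (Geach) condition: ∀x ∀z (xRz → ∃w (xRw ∧ zRw)).
A: fails — uRv but no t with uRt and vRt.
B: fails — cRa but no w with cRw and aRw.
C: ✓.
D: fails — tRs but no w with tRw and sRw.
Valid on: C.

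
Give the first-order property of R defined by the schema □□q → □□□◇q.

This is a Sahlqvist (Geach-type) schema ◇^0□^2q → □^3◇^1q.
Minimal-valuation argument: fix x; take any y with xR^0y and any z with xR^3z. Set V(q) to the set of worlds R-reachable from y in exactly 2 steps. Then □^2q holds at y, so the antecedent holds at x; validity forces ◇^1q at z, giving a w with zR^1w and yR^2w.
First-order correspondent: ∀x ∀z (xR³z → ∃w (xR²w ∧ zRw)).

∀x ∀z (xR³z → ∃w (xR²w ∧ zRw))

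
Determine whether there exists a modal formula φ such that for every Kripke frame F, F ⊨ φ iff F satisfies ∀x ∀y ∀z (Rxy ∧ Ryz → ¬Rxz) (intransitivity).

If a class were modally definable it would be closed under surjective bounded morphisms (Goldblatt–Thomason).
The 3-cycle (worlds s,t,u with s→t→u→s) is intransitive. Mapping every world to a single reflexive point • is a surjective bounded morphism; the reflexive point is not intransitive (R••∧R•• but R••).
Hence intransitivity is not modally definable.

No — not modally definable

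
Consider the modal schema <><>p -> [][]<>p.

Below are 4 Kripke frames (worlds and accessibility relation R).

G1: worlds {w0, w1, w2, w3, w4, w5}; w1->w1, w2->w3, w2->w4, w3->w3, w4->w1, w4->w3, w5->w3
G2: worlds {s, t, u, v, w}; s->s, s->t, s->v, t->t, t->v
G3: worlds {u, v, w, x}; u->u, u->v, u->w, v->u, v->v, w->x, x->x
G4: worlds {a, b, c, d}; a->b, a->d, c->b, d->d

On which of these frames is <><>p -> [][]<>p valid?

G4

Frame correspondent (Sahlqvist): forall x forall y forall z ((x R^2 y & x R^2 z) -> exists w (y = w & zRw)) — i.e. a generalized confluence (Geach) condition.
G1: fails — w2R²w1, w2R²w3 but no w with w1=w and w3Rw.
G2: fails — sR²s, sR²t but no w* with s=w* and tRw*.
G3: fails — uR²u, uR²w but no t with u=t and wRt.
G4: satisfies the condition.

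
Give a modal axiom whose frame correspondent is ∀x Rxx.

A defining formula is □ψ → ψ (the T axiom).
Suppose □ψ→ψ is valid. At any x set V(ψ)={w : Rxw}. Then □ψ holds at x, so ψ holds at x, i.e. Rxx.

□ψ → ψ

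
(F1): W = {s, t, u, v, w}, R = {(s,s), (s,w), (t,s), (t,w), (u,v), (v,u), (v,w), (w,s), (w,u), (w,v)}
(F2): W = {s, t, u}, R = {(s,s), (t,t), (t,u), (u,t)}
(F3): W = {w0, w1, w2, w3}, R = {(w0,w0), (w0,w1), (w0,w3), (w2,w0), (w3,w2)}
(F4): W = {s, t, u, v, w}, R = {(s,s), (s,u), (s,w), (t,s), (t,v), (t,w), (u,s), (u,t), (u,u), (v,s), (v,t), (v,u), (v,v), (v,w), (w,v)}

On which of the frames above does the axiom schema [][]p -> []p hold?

This is the axiom for density; its first-order frame correspondent is forall x forall y (Rxy -> exists z (Rxz & Rzy)).
(F1): fails — Ruv but no z with Ruz and Rzv.
(F2): ✓.
(F3): fails — Rw3w2 but no z with Rw3z and Rzw2.
(F4): ✓.
Valid on: (F2), (F4).

(F2), (F4)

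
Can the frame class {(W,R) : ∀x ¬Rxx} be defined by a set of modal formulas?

Any modally definable frame class is closed under surjective bounded morphisms.
The 4-cycle (worlds s,t,u,v with s→t→u→v→s) is irreflexive, and the map sending every world to a single reflexive point • is a surjective bounded morphism (forth: every edge maps to (•,•); back: every world has a successor). So any modal formula valid on the 4-cycle is also valid on the reflexive point, which is not irreflexive.
Hence irreflexivity is not modally definable.

No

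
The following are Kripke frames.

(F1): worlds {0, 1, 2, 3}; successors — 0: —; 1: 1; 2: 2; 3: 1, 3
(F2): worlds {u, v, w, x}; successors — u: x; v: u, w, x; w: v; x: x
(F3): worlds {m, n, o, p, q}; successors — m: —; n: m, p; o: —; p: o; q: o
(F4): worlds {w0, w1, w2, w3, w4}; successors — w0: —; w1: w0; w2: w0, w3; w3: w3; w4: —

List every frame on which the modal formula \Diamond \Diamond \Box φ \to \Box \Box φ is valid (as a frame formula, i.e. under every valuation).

Frame correspondent (Sahlqvist): \forall x \forall y \forall z ((x R^2 y \wedge x R^2 z) \to \exists w (yRw \wedge z = w)) — i.e. a generalized confluence (Geach) condition.
(F1): fails — 3R²1, 3R²3 but no w with 1Rw and 3=w.
(F2): fails — vR²v, vR²v but no t with vRt and v=t.
(F3): fails — nR²o, nR²o but no w with oRw and o=w.
(F4): ✓.

(F4)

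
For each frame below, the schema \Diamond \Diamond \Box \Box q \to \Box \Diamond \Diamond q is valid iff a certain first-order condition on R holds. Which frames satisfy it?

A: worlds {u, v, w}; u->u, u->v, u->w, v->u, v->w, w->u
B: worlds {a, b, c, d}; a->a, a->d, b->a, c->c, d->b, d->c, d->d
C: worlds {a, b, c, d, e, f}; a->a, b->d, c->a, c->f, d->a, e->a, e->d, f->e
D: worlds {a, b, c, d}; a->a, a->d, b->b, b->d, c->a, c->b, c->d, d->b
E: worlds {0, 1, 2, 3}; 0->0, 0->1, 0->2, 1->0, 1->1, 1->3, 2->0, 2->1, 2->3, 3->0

The schema corresponds to a generalized confluence (Geach) condition: \forall x \forall y \forall z ((x R^2 y \wedge xRz) \to \exists w (y R^2 w \wedge z R^2 w)).
A: holds.
B: fails — dR²b, dRc but no w with bR²w and cR²w.
C: holds.
D: holds.
E: holds.
Valid on: A, C, D, E.

A, C, D, E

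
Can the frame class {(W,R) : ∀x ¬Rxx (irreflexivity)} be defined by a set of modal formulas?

Any modally definable frame class is closed under surjective bounded morphisms.
The 3-cycle (worlds a,b,c with a→b→c→a) is irreflexive, and the map sending every world to a single reflexive point • is a surjective bounded morphism (forth: every edge maps to (•,•); back: every world has a successor). So any modal formula valid on the 3-cycle is also valid on the reflexive point, which is not irreflexive.
So no modal formula (or set of formulas) defines exactly the irreflexive frames.

No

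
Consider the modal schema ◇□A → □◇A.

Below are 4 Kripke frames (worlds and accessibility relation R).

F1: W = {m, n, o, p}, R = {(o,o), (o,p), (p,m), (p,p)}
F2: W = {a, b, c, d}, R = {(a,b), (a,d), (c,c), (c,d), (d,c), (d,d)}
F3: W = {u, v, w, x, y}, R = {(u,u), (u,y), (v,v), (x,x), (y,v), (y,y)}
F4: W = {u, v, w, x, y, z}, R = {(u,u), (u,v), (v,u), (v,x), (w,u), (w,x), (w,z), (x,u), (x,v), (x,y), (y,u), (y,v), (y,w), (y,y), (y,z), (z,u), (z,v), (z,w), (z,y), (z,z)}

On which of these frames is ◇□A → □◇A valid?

Frame correspondent (Sahlqvist): ∀x ∀y ∀z (Rxy ∧ Rxz → ∃w (Ryw ∧ Rzw)) — i.e. convergence.
F1: fails — Rpm and Rpm but m and m have no common successor.
F2: fails — Rab and Rab but b and b have no common successor.
F3: condition met.
F4: condition met.

F3, F4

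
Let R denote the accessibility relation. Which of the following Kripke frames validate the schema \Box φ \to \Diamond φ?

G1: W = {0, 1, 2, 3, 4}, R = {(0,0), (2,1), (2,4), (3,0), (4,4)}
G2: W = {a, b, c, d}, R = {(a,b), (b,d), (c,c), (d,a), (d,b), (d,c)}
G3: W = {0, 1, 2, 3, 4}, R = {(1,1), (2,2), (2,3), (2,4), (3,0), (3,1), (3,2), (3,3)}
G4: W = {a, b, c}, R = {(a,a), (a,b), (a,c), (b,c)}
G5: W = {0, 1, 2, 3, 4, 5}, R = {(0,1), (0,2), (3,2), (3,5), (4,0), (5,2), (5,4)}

G2

Frame correspondent (Sahlqvist): \forall x \exists y Rxy — i.e. seriality.
G1: fails — world 1 has no successor.
G2: ✓.
G3: fails — world 0 has no successor.
G4: fails — world c has no successor.
G5: fails — world 1 has no successor.
Valid on: G2.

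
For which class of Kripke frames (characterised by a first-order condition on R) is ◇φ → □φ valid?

partial functionality: ∀x ∀y ∀z (Rxy ∧ Rxz → y = z)

This is the CD axiom.
It corresponds to partial functionality: ∀x ∀y ∀z (Rxy ∧ Rxz → y = z).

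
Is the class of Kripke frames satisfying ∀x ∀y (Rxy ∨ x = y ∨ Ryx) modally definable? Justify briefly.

Not definable by any modal formula

If a class were modally definable it would be closed under disjoint unions (Goldblatt–Thomason).
Take 2 disjoint single-world reflexive frames: each is trivially connected, but their disjoint union has 2 worlds with no edge between distinct components, so it is not connected.
So the class is not modally definable.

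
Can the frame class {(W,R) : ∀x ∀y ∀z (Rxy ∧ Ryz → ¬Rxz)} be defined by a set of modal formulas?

Any modally definable frame class is closed under surjective bounded morphisms.
The 7-cycle (worlds s,t,u,v,w,x,y with s→t→u→v→w→x→y→s) is intransitive. Mapping every world to a single reflexive point • is a surjective bounded morphism; the reflexive point is not intransitive (R••∧R•• but R••).
Hence intransitivity is not modally definable.

No — not modally definable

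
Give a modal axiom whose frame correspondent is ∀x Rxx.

□r → r

The condition is reflexivity. The T schema □r → r defines it.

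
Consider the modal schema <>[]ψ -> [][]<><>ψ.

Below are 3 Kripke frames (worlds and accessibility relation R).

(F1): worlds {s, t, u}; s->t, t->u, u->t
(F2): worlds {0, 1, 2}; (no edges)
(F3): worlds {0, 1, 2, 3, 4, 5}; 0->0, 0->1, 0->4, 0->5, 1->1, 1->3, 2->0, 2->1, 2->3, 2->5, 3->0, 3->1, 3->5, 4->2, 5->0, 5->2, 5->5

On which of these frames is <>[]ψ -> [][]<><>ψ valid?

Frame correspondent (Sahlqvist): forall x forall y forall z ((xRy & x R^2 z) -> exists w (yRw & z R^2 w)) — i.e. a generalized confluence (Geach) condition.
(F1): condition met.
(F2): condition met.
(F3): fails — 0R4, 0R²1 but no w with 4Rw and 1R²w.

(F1), (F2)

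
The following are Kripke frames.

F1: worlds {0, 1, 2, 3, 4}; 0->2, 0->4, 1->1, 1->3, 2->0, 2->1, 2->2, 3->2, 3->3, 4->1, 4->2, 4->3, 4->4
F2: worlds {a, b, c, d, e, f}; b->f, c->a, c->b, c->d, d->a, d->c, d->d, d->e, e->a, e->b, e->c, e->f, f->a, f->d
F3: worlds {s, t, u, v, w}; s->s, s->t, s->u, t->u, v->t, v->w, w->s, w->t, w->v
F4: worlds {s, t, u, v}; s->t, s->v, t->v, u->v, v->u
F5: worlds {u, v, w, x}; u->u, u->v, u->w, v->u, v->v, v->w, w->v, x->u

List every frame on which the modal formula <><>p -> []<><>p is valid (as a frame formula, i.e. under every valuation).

F5

The schema corresponds to a generalized confluence (Geach) condition: forall x forall y forall z ((x R^2 y & xRz) -> exists w (y = w & z R^2 w)).
F1: fails — 2R²0, 2R1 but no w with 0=w and 1R²w.
F2: fails — cR²a, cRa but no w with a=w and aR²w.
F3: fails — sR²s, sRt but no w* with s=w* and tR²w*.
F4: fails — sR²u, sRv but no w with u=w and vR²w.
F5: condition met.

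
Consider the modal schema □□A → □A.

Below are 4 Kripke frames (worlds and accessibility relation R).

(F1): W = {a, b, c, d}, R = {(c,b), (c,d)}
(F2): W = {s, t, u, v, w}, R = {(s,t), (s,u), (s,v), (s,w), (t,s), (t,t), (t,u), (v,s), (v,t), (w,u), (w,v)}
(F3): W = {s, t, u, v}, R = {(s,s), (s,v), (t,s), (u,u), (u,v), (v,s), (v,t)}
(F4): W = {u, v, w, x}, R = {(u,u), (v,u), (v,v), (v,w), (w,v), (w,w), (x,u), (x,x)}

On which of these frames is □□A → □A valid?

This is the axiom for density; its first-order frame correspondent is ∀x ∀y (Rxy → ∃z (Rxz ∧ Rzy)).
(F1): fails — Rcb but no z with Rcz and Rzb.
(F2): fails — Rwu but no z with Rwz and Rzu.
(F3): fails — Rvt but no z with Rvz and Rzt.
(F4): ✓.

(F4)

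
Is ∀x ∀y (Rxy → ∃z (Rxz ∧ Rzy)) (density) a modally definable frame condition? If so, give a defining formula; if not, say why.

Yes, by □□p → □p

The condition is density. A defining modal formula is □□p → □p.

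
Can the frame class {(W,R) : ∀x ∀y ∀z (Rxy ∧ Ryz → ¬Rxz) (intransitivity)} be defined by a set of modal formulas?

No

If a class were modally definable it would be closed under surjective bounded morphisms (Goldblatt–Thomason).
The 7-cycle (worlds s,t,u,v,w,x,y with s→t→u→v→w→x→y→s) is intransitive. Mapping every world to a single reflexive point • is a surjective bounded morphism; the reflexive point is not intransitive (R••∧R•• but R••).
So no modal formula (or set of formulas) defines exactly the intransitive frames.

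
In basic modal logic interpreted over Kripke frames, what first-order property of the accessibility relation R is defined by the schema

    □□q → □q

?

Suppose □□q→□q is valid. Take Rxy and set V(q)={w : xR²w}. Then □□q at x, so □q at x, so q at y, i.e. ∃z(Rxz∧Rzy).

density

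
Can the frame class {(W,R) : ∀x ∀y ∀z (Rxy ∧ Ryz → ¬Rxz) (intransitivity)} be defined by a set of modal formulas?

If a class were modally definable it would be closed under surjective bounded morphisms (Goldblatt–Thomason).
The 3-cycle (worlds s,t,u with s→t→u→s) is intransitive. Mapping every world to a single reflexive point • is a surjective bounded morphism; the reflexive point is not intransitive (R••∧R•• but R••).
So no modal formula (or set of formulas) defines exactly the intransitive frames.

Not definable by any modal formula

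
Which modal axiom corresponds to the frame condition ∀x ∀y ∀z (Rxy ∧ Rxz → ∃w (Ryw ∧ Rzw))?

◇□r → □◇r

The condition is convergence. The .2 schema ◇□r → □◇r defines it.
Suppose ◇□r→□◇r is valid. Take Rxy, Rxz and set V(r)={w : Ryw}. Then □r at y so ◇□r at x, so □◇r at x, so ◇r at z, giving w with Rzw and Ryw.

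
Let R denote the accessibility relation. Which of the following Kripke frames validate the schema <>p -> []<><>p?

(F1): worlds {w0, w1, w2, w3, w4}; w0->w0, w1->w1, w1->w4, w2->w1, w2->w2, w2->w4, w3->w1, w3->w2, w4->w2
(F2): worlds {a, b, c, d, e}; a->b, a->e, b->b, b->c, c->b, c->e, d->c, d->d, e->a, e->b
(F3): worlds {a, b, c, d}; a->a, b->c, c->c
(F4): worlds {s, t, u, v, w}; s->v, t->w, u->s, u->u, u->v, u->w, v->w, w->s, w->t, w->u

This is the axiom for a generalized confluence (Geach) condition; its first-order frame correspondent is forall x forall y forall z ((xRy & xRz) -> exists w (y = w & z R^2 w)).
(F1): holds.
(F2): fails — dRd, dRc but no w with d=w and cR²w.
(F3): holds.
(F4): fails — sRv, sRv but no w* with v=w* and vR²w*.

(F1), (F3)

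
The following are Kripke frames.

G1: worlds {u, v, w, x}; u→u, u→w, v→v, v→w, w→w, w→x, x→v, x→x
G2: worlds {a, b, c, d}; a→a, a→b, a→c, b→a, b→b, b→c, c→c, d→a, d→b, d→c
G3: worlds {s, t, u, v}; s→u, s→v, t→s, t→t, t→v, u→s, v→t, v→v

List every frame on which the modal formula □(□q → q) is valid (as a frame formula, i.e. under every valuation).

G1, G2

Frame correspondent (Sahlqvist): ∀x ∀y (Rxy → Ryy) — i.e. shift-reflexivity.
G1: holds.
G2: holds.
G3: fails — Rus but not Rss.
Valid on: G1, G2.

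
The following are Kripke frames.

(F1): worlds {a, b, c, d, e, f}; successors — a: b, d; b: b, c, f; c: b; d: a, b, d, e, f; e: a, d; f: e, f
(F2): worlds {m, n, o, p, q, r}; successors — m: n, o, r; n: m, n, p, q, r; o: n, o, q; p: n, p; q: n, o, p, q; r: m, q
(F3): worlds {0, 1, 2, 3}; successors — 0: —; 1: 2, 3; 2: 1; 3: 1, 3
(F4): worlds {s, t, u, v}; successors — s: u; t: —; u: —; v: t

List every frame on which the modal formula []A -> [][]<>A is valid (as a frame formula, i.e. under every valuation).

(F3), (F4)

The schema corresponds to a generalized confluence (Geach) condition: forall x forall z (x R^2 z -> exists w (xRw & zRw)).
(F1): fails — aR²f but no w with aRw and fRw.
(F2): fails — mR²r but no w with mRw and rRw.
(F3): holds.
(F4): holds.
Valid on: (F3), (F4).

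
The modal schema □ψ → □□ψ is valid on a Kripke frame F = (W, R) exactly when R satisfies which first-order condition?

This is the 4 axiom.
It corresponds to transitivity: ∀x ∀y ∀z (Rxy ∧ Ryz → Rxz).

Transitivity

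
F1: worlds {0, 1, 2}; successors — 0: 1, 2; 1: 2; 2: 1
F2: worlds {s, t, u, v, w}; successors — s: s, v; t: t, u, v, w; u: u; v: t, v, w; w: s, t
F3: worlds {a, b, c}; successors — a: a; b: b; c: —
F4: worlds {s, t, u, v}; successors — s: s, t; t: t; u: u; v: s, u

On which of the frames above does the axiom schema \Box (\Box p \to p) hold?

F3, F4

This is the axiom for shift-reflexivity; its first-order frame correspondent is \forall x \forall y (Rxy \to Ryy).
F1: fails — R12 but not R22.
F2: fails — Rvw but not Rww.
F3: holds.
F4: holds.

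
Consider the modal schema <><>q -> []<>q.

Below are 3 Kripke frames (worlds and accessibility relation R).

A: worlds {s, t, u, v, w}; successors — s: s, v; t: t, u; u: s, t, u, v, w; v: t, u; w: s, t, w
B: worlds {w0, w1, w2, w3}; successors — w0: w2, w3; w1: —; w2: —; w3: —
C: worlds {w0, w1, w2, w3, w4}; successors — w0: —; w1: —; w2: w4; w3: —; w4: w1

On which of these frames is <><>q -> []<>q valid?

This is the axiom for a generalized confluence (Geach) condition; its first-order frame correspondent is forall x forall y forall z ((x R^2 y & xRz) -> exists w (y = w & zRw)).
A: fails — sR²s, sRv but no w* with s=w* and vRw*.
B: ✓.
C: ✓.

B, C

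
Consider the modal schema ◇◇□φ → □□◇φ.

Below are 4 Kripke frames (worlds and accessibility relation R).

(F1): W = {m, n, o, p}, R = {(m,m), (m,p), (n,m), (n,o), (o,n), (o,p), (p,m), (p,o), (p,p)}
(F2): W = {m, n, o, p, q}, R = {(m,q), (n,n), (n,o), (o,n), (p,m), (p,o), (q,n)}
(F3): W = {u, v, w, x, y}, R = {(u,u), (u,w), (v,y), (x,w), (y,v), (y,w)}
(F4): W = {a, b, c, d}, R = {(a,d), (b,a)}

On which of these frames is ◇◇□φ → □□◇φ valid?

This is the axiom for a generalized confluence (Geach) condition; its first-order frame correspondent is ∀x ∀y ∀z ((xR²y ∧ xR²z) → ∃w (yRw ∧ zRw)).
(F1): fails — pR²n, pR²o but no w with nRw and oRw.
(F2): condition met.
(F3): fails — uR²u, uR²w but no t with uRt and wRt.
(F4): fails — bR²d, bR²d but no w with dRw and dRw.
Valid on: (F2).

(F2)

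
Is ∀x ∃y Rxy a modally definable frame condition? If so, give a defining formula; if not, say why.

This is a Sahlqvist condition; the D axiom □p → ◇p defines it.
Suppose □p→◇p is valid. At any x set V(p)=W. Then □p at x, so ◇p at x, so x has a successor.

Yes — defined by □p → ◇p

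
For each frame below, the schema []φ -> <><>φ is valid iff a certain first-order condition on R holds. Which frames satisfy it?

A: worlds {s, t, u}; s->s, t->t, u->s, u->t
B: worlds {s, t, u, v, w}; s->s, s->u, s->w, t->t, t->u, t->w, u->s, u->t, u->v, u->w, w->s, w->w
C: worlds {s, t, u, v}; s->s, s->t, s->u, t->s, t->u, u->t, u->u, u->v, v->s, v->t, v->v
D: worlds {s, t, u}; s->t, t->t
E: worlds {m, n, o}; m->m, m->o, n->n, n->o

A, C

The schema corresponds to a generalized confluence (Geach) condition: forall x exists w (xRw & x R^2 w).
A: ✓.
B: fails — at v but no w* with vRw* and vR²w*.
C: ✓.
D: fails — at u but no w with uRw and uR²w.
E: fails — at o but no w with oRw and oR²w.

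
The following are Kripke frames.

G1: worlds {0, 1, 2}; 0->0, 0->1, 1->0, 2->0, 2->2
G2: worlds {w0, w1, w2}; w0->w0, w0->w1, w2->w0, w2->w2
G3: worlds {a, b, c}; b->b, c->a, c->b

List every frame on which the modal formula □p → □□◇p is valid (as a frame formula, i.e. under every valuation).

G1, G3

Frame correspondent (Sahlqvist): ∀x ∀z (xR²z → ∃w (xRw ∧ zRw)) — i.e. a generalized confluence (Geach) condition.
G1: condition met.
G2: fails — w0R²w1 but no w with w0Rw and w1Rw.
G3: condition met.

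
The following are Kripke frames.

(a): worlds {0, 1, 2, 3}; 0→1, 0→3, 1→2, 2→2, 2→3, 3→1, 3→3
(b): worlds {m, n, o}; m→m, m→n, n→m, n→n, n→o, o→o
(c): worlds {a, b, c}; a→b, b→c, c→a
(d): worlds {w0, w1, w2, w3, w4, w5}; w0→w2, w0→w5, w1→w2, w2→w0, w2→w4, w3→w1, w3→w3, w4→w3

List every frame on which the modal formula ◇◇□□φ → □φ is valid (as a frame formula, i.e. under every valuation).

(c)

This is the axiom for a generalized confluence (Geach) condition; its first-order frame correspondent is ∀x ∀y ∀z ((xR²y ∧ xRz) → ∃w (yR²w ∧ z = w)).
(a): fails — 0R²1, 0R1 but no w with 1R²w and 1=w.
(b): fails — mR²o, mRm but no w with oR²w and m=w.
(c): satisfies the condition.
(d): fails — w0R²w0, w0Rw2 but no w with w0R²w and w2=w.
Valid on: (c).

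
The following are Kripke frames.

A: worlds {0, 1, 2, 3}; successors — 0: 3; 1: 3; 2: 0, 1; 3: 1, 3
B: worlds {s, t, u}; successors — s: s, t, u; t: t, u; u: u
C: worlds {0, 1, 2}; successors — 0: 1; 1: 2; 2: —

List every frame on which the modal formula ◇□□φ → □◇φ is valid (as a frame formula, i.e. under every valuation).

A, B

This is the axiom for a generalized confluence (Geach) condition; its first-order frame correspondent is ∀x ∀y ∀z ((xRy ∧ xRz) → ∃w (yR²w ∧ zRw)).
A: holds.
B: holds.
C: fails — 0R1, 0R1 but no w with 1R²w and 1Rw.
Valid on: A, B.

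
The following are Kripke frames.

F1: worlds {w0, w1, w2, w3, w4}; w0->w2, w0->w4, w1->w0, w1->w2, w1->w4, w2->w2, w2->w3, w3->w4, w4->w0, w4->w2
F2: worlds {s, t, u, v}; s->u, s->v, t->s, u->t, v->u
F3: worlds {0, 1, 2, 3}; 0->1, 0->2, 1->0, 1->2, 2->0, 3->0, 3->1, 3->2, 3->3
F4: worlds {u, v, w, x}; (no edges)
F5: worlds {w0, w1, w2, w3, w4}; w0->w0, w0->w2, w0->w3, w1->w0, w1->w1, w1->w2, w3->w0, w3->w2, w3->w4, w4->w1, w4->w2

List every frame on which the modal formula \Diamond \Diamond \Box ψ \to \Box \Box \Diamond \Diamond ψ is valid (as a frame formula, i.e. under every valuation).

The schema corresponds to a generalized confluence (Geach) condition: \forall x \forall y \forall z ((x R^2 y \wedge x R^2 z) \to \exists w (yRw \wedge z R^2 w)).
F1: fails — w0R²w3, w0R²w0 but no w with w3Rw and w0R²w.
F2: fails — sR²t, sR²t but no w with tRw and tR²w.
F3: fails — 0R²2, 0R²2 but no w with 2Rw and 2R²w.
F4: condition met.
F5: fails — w0R²w0, w0R²w2 but no w with w0Rw and w2R²w.

F4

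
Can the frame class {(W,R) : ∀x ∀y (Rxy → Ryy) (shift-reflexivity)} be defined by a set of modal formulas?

This is a Sahlqvist condition; the T□ axiom □(□q → q) defines it.

Yes, by □(□q → q)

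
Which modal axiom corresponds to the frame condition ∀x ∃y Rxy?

The condition is seriality. The D schema □ψ → ◇ψ defines it.
Suppose □ψ→◇ψ is valid. At any x set V(ψ)=W. Then □ψ at x, so ◇ψ at x, so x has a successor.

□ψ → ◇ψ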